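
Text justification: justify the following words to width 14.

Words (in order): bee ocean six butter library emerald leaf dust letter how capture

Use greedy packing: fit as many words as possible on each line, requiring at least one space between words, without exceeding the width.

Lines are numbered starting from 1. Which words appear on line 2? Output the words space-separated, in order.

Line 1: ['bee', 'ocean', 'six'] (min_width=13, slack=1)
Line 2: ['butter', 'library'] (min_width=14, slack=0)
Line 3: ['emerald', 'leaf'] (min_width=12, slack=2)
Line 4: ['dust', 'letter'] (min_width=11, slack=3)
Line 5: ['how', 'capture'] (min_width=11, slack=3)

Answer: butter library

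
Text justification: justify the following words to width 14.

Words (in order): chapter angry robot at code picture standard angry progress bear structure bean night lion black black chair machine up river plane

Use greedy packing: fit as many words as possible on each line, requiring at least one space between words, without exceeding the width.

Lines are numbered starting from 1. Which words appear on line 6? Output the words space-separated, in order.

Line 1: ['chapter', 'angry'] (min_width=13, slack=1)
Line 2: ['robot', 'at', 'code'] (min_width=13, slack=1)
Line 3: ['picture'] (min_width=7, slack=7)
Line 4: ['standard', 'angry'] (min_width=14, slack=0)
Line 5: ['progress', 'bear'] (min_width=13, slack=1)
Line 6: ['structure', 'bean'] (min_width=14, slack=0)
Line 7: ['night', 'lion'] (min_width=10, slack=4)
Line 8: ['black', 'black'] (min_width=11, slack=3)
Line 9: ['chair', 'machine'] (min_width=13, slack=1)
Line 10: ['up', 'river', 'plane'] (min_width=14, slack=0)

Answer: structure bean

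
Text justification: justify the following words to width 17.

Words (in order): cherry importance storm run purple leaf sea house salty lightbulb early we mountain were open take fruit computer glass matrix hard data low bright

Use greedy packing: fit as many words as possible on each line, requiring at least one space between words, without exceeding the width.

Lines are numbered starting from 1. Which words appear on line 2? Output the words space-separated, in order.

Line 1: ['cherry', 'importance'] (min_width=17, slack=0)
Line 2: ['storm', 'run', 'purple'] (min_width=16, slack=1)
Line 3: ['leaf', 'sea', 'house'] (min_width=14, slack=3)
Line 4: ['salty', 'lightbulb'] (min_width=15, slack=2)
Line 5: ['early', 'we', 'mountain'] (min_width=17, slack=0)
Line 6: ['were', 'open', 'take'] (min_width=14, slack=3)
Line 7: ['fruit', 'computer'] (min_width=14, slack=3)
Line 8: ['glass', 'matrix', 'hard'] (min_width=17, slack=0)
Line 9: ['data', 'low', 'bright'] (min_width=15, slack=2)

Answer: storm run purple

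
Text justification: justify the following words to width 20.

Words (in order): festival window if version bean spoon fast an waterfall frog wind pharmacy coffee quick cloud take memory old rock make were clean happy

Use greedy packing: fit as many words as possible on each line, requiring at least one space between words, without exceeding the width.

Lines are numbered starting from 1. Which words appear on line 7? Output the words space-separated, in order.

Answer: make were clean

Derivation:
Line 1: ['festival', 'window', 'if'] (min_width=18, slack=2)
Line 2: ['version', 'bean', 'spoon'] (min_width=18, slack=2)
Line 3: ['fast', 'an', 'waterfall'] (min_width=17, slack=3)
Line 4: ['frog', 'wind', 'pharmacy'] (min_width=18, slack=2)
Line 5: ['coffee', 'quick', 'cloud'] (min_width=18, slack=2)
Line 6: ['take', 'memory', 'old', 'rock'] (min_width=20, slack=0)
Line 7: ['make', 'were', 'clean'] (min_width=15, slack=5)
Line 8: ['happy'] (min_width=5, slack=15)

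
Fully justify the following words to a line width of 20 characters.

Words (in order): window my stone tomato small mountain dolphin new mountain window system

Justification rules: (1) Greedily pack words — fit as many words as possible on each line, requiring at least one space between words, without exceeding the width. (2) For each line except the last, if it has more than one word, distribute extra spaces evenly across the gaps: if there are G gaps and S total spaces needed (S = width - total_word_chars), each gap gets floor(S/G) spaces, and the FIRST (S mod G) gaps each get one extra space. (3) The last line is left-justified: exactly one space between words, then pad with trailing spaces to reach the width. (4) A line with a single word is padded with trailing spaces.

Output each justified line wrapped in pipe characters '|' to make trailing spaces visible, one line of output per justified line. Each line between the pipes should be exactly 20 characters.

Line 1: ['window', 'my', 'stone'] (min_width=15, slack=5)
Line 2: ['tomato', 'small'] (min_width=12, slack=8)
Line 3: ['mountain', 'dolphin', 'new'] (min_width=20, slack=0)
Line 4: ['mountain', 'window'] (min_width=15, slack=5)
Line 5: ['system'] (min_width=6, slack=14)

Answer: |window    my   stone|
|tomato         small|
|mountain dolphin new|
|mountain      window|
|system              |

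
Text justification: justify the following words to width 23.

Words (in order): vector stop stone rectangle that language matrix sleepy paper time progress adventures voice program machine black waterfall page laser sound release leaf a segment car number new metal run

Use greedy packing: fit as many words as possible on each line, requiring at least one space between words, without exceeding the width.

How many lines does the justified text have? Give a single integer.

Line 1: ['vector', 'stop', 'stone'] (min_width=17, slack=6)
Line 2: ['rectangle', 'that', 'language'] (min_width=23, slack=0)
Line 3: ['matrix', 'sleepy', 'paper'] (min_width=19, slack=4)
Line 4: ['time', 'progress'] (min_width=13, slack=10)
Line 5: ['adventures', 'voice'] (min_width=16, slack=7)
Line 6: ['program', 'machine', 'black'] (min_width=21, slack=2)
Line 7: ['waterfall', 'page', 'laser'] (min_width=20, slack=3)
Line 8: ['sound', 'release', 'leaf', 'a'] (min_width=20, slack=3)
Line 9: ['segment', 'car', 'number', 'new'] (min_width=22, slack=1)
Line 10: ['metal', 'run'] (min_width=9, slack=14)
Total lines: 10

Answer: 10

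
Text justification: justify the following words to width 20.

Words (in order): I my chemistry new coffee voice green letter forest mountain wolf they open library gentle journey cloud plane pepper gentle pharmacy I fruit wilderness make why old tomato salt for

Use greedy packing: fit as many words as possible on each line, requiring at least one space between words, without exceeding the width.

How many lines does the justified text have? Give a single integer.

Line 1: ['I', 'my', 'chemistry', 'new'] (min_width=18, slack=2)
Line 2: ['coffee', 'voice', 'green'] (min_width=18, slack=2)
Line 3: ['letter', 'forest'] (min_width=13, slack=7)
Line 4: ['mountain', 'wolf', 'they'] (min_width=18, slack=2)
Line 5: ['open', 'library', 'gentle'] (min_width=19, slack=1)
Line 6: ['journey', 'cloud', 'plane'] (min_width=19, slack=1)
Line 7: ['pepper', 'gentle'] (min_width=13, slack=7)
Line 8: ['pharmacy', 'I', 'fruit'] (min_width=16, slack=4)
Line 9: ['wilderness', 'make', 'why'] (min_width=19, slack=1)
Line 10: ['old', 'tomato', 'salt', 'for'] (min_width=19, slack=1)
Total lines: 10

Answer: 10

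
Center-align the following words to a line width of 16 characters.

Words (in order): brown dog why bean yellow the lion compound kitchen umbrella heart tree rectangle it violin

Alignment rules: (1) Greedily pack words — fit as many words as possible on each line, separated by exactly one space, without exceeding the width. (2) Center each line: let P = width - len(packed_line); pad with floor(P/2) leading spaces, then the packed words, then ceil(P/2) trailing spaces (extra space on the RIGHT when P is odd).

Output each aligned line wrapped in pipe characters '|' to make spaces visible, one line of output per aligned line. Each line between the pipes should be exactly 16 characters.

Answer: | brown dog why  |
|bean yellow the |
| lion compound  |
|kitchen umbrella|
|   heart tree   |
|  rectangle it  |
|     violin     |

Derivation:
Line 1: ['brown', 'dog', 'why'] (min_width=13, slack=3)
Line 2: ['bean', 'yellow', 'the'] (min_width=15, slack=1)
Line 3: ['lion', 'compound'] (min_width=13, slack=3)
Line 4: ['kitchen', 'umbrella'] (min_width=16, slack=0)
Line 5: ['heart', 'tree'] (min_width=10, slack=6)
Line 6: ['rectangle', 'it'] (min_width=12, slack=4)
Line 7: ['violin'] (min_width=6, slack=10)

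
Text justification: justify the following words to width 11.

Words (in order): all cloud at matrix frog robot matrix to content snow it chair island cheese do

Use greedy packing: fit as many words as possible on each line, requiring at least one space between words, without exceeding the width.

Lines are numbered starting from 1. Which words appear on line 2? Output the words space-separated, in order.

Answer: at matrix

Derivation:
Line 1: ['all', 'cloud'] (min_width=9, slack=2)
Line 2: ['at', 'matrix'] (min_width=9, slack=2)
Line 3: ['frog', 'robot'] (min_width=10, slack=1)
Line 4: ['matrix', 'to'] (min_width=9, slack=2)
Line 5: ['content'] (min_width=7, slack=4)
Line 6: ['snow', 'it'] (min_width=7, slack=4)
Line 7: ['chair'] (min_width=5, slack=6)
Line 8: ['island'] (min_width=6, slack=5)
Line 9: ['cheese', 'do'] (min_width=9, slack=2)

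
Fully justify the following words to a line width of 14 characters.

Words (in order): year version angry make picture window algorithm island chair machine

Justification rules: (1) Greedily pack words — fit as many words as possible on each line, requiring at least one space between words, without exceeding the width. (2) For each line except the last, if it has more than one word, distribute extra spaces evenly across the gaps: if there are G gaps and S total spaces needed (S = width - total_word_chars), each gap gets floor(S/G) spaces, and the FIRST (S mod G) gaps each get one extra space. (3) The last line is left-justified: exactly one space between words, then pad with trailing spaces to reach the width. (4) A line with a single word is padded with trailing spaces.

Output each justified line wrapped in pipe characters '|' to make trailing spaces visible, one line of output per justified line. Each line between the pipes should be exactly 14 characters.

Answer: |year   version|
|angry     make|
|picture window|
|algorithm     |
|island   chair|
|machine       |

Derivation:
Line 1: ['year', 'version'] (min_width=12, slack=2)
Line 2: ['angry', 'make'] (min_width=10, slack=4)
Line 3: ['picture', 'window'] (min_width=14, slack=0)
Line 4: ['algorithm'] (min_width=9, slack=5)
Line 5: ['island', 'chair'] (min_width=12, slack=2)
Line 6: ['machine'] (min_width=7, slack=7)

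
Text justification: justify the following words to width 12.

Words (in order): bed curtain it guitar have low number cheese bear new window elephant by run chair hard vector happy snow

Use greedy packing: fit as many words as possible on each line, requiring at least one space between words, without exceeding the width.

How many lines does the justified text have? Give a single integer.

Line 1: ['bed', 'curtain'] (min_width=11, slack=1)
Line 2: ['it', 'guitar'] (min_width=9, slack=3)
Line 3: ['have', 'low'] (min_width=8, slack=4)
Line 4: ['number'] (min_width=6, slack=6)
Line 5: ['cheese', 'bear'] (min_width=11, slack=1)
Line 6: ['new', 'window'] (min_width=10, slack=2)
Line 7: ['elephant', 'by'] (min_width=11, slack=1)
Line 8: ['run', 'chair'] (min_width=9, slack=3)
Line 9: ['hard', 'vector'] (min_width=11, slack=1)
Line 10: ['happy', 'snow'] (min_width=10, slack=2)
Total lines: 10

Answer: 10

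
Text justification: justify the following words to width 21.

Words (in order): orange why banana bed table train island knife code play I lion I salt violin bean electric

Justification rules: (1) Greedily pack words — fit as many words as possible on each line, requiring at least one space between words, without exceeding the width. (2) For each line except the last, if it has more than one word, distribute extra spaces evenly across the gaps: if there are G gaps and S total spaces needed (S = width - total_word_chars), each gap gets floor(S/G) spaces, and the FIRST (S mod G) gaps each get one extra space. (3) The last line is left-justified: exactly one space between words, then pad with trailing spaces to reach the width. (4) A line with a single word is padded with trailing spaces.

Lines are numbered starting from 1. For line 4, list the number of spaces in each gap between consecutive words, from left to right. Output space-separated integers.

Answer: 2 2 2

Derivation:
Line 1: ['orange', 'why', 'banana', 'bed'] (min_width=21, slack=0)
Line 2: ['table', 'train', 'island'] (min_width=18, slack=3)
Line 3: ['knife', 'code', 'play', 'I'] (min_width=17, slack=4)
Line 4: ['lion', 'I', 'salt', 'violin'] (min_width=18, slack=3)
Line 5: ['bean', 'electric'] (min_width=13, slack=8)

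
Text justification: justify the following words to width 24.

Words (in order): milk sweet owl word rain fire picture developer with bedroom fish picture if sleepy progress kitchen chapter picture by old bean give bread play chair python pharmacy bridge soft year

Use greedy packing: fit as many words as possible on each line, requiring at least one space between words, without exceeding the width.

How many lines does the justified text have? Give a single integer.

Answer: 9

Derivation:
Line 1: ['milk', 'sweet', 'owl', 'word', 'rain'] (min_width=24, slack=0)
Line 2: ['fire', 'picture', 'developer'] (min_width=22, slack=2)
Line 3: ['with', 'bedroom', 'fish'] (min_width=17, slack=7)
Line 4: ['picture', 'if', 'sleepy'] (min_width=17, slack=7)
Line 5: ['progress', 'kitchen', 'chapter'] (min_width=24, slack=0)
Line 6: ['picture', 'by', 'old', 'bean', 'give'] (min_width=24, slack=0)
Line 7: ['bread', 'play', 'chair', 'python'] (min_width=23, slack=1)
Line 8: ['pharmacy', 'bridge', 'soft'] (min_width=20, slack=4)
Line 9: ['year'] (min_width=4, slack=20)
Total lines: 9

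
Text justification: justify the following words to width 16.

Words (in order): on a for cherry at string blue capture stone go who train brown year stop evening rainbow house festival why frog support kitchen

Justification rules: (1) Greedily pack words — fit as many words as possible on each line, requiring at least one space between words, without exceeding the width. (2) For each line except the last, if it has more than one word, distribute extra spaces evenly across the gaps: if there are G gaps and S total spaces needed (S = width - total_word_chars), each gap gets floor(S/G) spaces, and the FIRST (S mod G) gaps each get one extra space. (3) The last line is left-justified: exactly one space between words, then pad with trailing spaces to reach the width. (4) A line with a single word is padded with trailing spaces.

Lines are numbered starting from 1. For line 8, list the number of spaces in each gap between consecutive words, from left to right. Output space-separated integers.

Line 1: ['on', 'a', 'for', 'cherry'] (min_width=15, slack=1)
Line 2: ['at', 'string', 'blue'] (min_width=14, slack=2)
Line 3: ['capture', 'stone', 'go'] (min_width=16, slack=0)
Line 4: ['who', 'train', 'brown'] (min_width=15, slack=1)
Line 5: ['year', 'stop'] (min_width=9, slack=7)
Line 6: ['evening', 'rainbow'] (min_width=15, slack=1)
Line 7: ['house', 'festival'] (min_width=14, slack=2)
Line 8: ['why', 'frog', 'support'] (min_width=16, slack=0)
Line 9: ['kitchen'] (min_width=7, slack=9)

Answer: 1 1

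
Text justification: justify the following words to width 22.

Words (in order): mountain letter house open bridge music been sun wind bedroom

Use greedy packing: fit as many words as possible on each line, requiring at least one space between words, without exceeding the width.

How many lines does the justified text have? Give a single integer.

Line 1: ['mountain', 'letter', 'house'] (min_width=21, slack=1)
Line 2: ['open', 'bridge', 'music', 'been'] (min_width=22, slack=0)
Line 3: ['sun', 'wind', 'bedroom'] (min_width=16, slack=6)
Total lines: 3

Answer: 3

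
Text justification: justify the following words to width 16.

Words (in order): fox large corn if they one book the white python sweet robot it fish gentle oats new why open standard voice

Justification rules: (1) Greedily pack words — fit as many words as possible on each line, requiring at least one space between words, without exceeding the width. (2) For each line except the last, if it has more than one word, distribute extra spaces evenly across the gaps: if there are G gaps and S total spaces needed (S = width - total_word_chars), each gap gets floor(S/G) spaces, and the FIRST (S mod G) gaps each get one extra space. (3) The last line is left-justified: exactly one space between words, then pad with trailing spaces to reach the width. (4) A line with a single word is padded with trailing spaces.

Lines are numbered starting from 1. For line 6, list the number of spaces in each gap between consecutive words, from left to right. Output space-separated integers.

Line 1: ['fox', 'large', 'corn'] (min_width=14, slack=2)
Line 2: ['if', 'they', 'one', 'book'] (min_width=16, slack=0)
Line 3: ['the', 'white', 'python'] (min_width=16, slack=0)
Line 4: ['sweet', 'robot', 'it'] (min_width=14, slack=2)
Line 5: ['fish', 'gentle', 'oats'] (min_width=16, slack=0)
Line 6: ['new', 'why', 'open'] (min_width=12, slack=4)
Line 7: ['standard', 'voice'] (min_width=14, slack=2)

Answer: 3 3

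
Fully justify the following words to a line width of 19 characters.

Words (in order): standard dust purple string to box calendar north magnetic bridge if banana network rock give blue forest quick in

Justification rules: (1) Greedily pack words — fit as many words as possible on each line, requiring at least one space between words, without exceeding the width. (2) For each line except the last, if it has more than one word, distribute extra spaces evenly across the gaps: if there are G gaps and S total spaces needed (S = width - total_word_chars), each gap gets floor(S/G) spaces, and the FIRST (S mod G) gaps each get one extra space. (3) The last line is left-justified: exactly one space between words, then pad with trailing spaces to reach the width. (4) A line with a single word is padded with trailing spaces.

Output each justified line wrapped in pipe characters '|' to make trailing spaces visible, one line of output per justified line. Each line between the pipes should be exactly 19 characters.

Answer: |standard       dust|
|purple   string  to|
|box  calendar north|
|magnetic  bridge if|
|banana network rock|
|give   blue  forest|
|quick in           |

Derivation:
Line 1: ['standard', 'dust'] (min_width=13, slack=6)
Line 2: ['purple', 'string', 'to'] (min_width=16, slack=3)
Line 3: ['box', 'calendar', 'north'] (min_width=18, slack=1)
Line 4: ['magnetic', 'bridge', 'if'] (min_width=18, slack=1)
Line 5: ['banana', 'network', 'rock'] (min_width=19, slack=0)
Line 6: ['give', 'blue', 'forest'] (min_width=16, slack=3)
Line 7: ['quick', 'in'] (min_width=8, slack=11)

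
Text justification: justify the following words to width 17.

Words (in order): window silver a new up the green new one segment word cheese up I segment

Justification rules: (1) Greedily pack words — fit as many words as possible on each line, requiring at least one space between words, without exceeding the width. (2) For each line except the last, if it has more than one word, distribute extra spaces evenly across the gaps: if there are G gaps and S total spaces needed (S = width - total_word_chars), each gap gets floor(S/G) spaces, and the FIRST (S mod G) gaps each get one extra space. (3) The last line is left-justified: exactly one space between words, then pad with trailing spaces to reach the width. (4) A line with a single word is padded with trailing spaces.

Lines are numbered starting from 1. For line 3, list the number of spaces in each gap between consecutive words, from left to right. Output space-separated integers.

Line 1: ['window', 'silver', 'a'] (min_width=15, slack=2)
Line 2: ['new', 'up', 'the', 'green'] (min_width=16, slack=1)
Line 3: ['new', 'one', 'segment'] (min_width=15, slack=2)
Line 4: ['word', 'cheese', 'up', 'I'] (min_width=16, slack=1)
Line 5: ['segment'] (min_width=7, slack=10)

Answer: 2 2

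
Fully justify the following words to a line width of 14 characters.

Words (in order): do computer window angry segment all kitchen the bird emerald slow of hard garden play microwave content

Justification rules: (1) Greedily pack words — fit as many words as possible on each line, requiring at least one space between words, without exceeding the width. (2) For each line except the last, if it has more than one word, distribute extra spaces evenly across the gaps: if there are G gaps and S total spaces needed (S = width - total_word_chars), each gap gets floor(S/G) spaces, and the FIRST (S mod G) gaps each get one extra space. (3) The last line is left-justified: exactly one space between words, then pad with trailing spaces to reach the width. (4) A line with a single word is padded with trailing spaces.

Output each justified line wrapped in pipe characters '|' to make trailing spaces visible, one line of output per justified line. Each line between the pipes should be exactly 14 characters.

Answer: |do    computer|
|window   angry|
|segment    all|
|kitchen    the|
|bird   emerald|
|slow  of  hard|
|garden    play|
|microwave     |
|content       |

Derivation:
Line 1: ['do', 'computer'] (min_width=11, slack=3)
Line 2: ['window', 'angry'] (min_width=12, slack=2)
Line 3: ['segment', 'all'] (min_width=11, slack=3)
Line 4: ['kitchen', 'the'] (min_width=11, slack=3)
Line 5: ['bird', 'emerald'] (min_width=12, slack=2)
Line 6: ['slow', 'of', 'hard'] (min_width=12, slack=2)
Line 7: ['garden', 'play'] (min_width=11, slack=3)
Line 8: ['microwave'] (min_width=9, slack=5)
Line 9: ['content'] (min_width=7, slack=7)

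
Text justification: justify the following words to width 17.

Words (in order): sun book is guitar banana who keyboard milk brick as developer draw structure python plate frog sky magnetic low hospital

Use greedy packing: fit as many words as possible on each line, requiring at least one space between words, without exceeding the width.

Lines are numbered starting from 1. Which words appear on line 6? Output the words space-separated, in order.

Answer: structure python

Derivation:
Line 1: ['sun', 'book', 'is'] (min_width=11, slack=6)
Line 2: ['guitar', 'banana', 'who'] (min_width=17, slack=0)
Line 3: ['keyboard', 'milk'] (min_width=13, slack=4)
Line 4: ['brick', 'as'] (min_width=8, slack=9)
Line 5: ['developer', 'draw'] (min_width=14, slack=3)
Line 6: ['structure', 'python'] (min_width=16, slack=1)
Line 7: ['plate', 'frog', 'sky'] (min_width=14, slack=3)
Line 8: ['magnetic', 'low'] (min_width=12, slack=5)
Line 9: ['hospital'] (min_width=8, slack=9)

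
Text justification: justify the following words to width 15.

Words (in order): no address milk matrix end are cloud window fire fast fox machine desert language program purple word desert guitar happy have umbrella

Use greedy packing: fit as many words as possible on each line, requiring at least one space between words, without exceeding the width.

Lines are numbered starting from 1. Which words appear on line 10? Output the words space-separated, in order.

Answer: have umbrella

Derivation:
Line 1: ['no', 'address', 'milk'] (min_width=15, slack=0)
Line 2: ['matrix', 'end', 'are'] (min_width=14, slack=1)
Line 3: ['cloud', 'window'] (min_width=12, slack=3)
Line 4: ['fire', 'fast', 'fox'] (min_width=13, slack=2)
Line 5: ['machine', 'desert'] (min_width=14, slack=1)
Line 6: ['language'] (min_width=8, slack=7)
Line 7: ['program', 'purple'] (min_width=14, slack=1)
Line 8: ['word', 'desert'] (min_width=11, slack=4)
Line 9: ['guitar', 'happy'] (min_width=12, slack=3)
Line 10: ['have', 'umbrella'] (min_width=13, slack=2)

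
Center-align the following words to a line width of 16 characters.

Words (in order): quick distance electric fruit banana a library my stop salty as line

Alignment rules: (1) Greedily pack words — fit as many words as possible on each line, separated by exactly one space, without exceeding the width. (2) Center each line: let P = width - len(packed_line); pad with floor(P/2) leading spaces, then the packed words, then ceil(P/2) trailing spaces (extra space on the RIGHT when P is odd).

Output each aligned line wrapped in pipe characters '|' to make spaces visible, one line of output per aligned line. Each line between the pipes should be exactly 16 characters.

Line 1: ['quick', 'distance'] (min_width=14, slack=2)
Line 2: ['electric', 'fruit'] (min_width=14, slack=2)
Line 3: ['banana', 'a', 'library'] (min_width=16, slack=0)
Line 4: ['my', 'stop', 'salty', 'as'] (min_width=16, slack=0)
Line 5: ['line'] (min_width=4, slack=12)

Answer: | quick distance |
| electric fruit |
|banana a library|
|my stop salty as|
|      line      |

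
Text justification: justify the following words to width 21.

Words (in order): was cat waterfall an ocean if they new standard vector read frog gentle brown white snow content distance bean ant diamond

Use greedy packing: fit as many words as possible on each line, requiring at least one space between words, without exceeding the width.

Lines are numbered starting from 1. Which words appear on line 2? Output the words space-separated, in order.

Answer: ocean if they new

Derivation:
Line 1: ['was', 'cat', 'waterfall', 'an'] (min_width=20, slack=1)
Line 2: ['ocean', 'if', 'they', 'new'] (min_width=17, slack=4)
Line 3: ['standard', 'vector', 'read'] (min_width=20, slack=1)
Line 4: ['frog', 'gentle', 'brown'] (min_width=17, slack=4)
Line 5: ['white', 'snow', 'content'] (min_width=18, slack=3)
Line 6: ['distance', 'bean', 'ant'] (min_width=17, slack=4)
Line 7: ['diamond'] (min_width=7, slack=14)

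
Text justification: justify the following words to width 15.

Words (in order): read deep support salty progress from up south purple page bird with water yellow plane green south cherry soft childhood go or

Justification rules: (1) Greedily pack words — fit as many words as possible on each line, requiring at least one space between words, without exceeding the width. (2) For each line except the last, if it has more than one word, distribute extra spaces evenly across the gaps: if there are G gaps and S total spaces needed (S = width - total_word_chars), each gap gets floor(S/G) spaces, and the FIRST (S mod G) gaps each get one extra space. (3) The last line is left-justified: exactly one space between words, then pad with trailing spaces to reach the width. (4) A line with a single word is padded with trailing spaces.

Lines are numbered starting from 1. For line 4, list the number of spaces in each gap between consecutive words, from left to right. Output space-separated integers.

Line 1: ['read', 'deep'] (min_width=9, slack=6)
Line 2: ['support', 'salty'] (min_width=13, slack=2)
Line 3: ['progress', 'from'] (min_width=13, slack=2)
Line 4: ['up', 'south', 'purple'] (min_width=15, slack=0)
Line 5: ['page', 'bird', 'with'] (min_width=14, slack=1)
Line 6: ['water', 'yellow'] (min_width=12, slack=3)
Line 7: ['plane', 'green'] (min_width=11, slack=4)
Line 8: ['south', 'cherry'] (min_width=12, slack=3)
Line 9: ['soft', 'childhood'] (min_width=14, slack=1)
Line 10: ['go', 'or'] (min_width=5, slack=10)

Answer: 1 1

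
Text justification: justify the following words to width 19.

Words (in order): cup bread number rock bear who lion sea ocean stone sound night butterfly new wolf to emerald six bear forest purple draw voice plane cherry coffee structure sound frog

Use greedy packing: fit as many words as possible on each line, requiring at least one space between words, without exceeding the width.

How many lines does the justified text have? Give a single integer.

Answer: 10

Derivation:
Line 1: ['cup', 'bread', 'number'] (min_width=16, slack=3)
Line 2: ['rock', 'bear', 'who', 'lion'] (min_width=18, slack=1)
Line 3: ['sea', 'ocean', 'stone'] (min_width=15, slack=4)
Line 4: ['sound', 'night'] (min_width=11, slack=8)
Line 5: ['butterfly', 'new', 'wolf'] (min_width=18, slack=1)
Line 6: ['to', 'emerald', 'six', 'bear'] (min_width=19, slack=0)
Line 7: ['forest', 'purple', 'draw'] (min_width=18, slack=1)
Line 8: ['voice', 'plane', 'cherry'] (min_width=18, slack=1)
Line 9: ['coffee', 'structure'] (min_width=16, slack=3)
Line 10: ['sound', 'frog'] (min_width=10, slack=9)
Total lines: 10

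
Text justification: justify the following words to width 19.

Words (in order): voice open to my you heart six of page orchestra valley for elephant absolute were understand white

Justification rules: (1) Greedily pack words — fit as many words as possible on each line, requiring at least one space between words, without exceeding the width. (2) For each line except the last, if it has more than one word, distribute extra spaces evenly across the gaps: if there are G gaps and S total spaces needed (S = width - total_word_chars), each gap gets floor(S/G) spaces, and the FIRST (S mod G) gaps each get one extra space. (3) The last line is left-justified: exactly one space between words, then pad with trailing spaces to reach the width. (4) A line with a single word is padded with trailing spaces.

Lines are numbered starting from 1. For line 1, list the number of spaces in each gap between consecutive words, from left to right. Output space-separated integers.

Line 1: ['voice', 'open', 'to', 'my'] (min_width=16, slack=3)
Line 2: ['you', 'heart', 'six', 'of'] (min_width=16, slack=3)
Line 3: ['page', 'orchestra'] (min_width=14, slack=5)
Line 4: ['valley', 'for', 'elephant'] (min_width=19, slack=0)
Line 5: ['absolute', 'were'] (min_width=13, slack=6)
Line 6: ['understand', 'white'] (min_width=16, slack=3)

Answer: 2 2 2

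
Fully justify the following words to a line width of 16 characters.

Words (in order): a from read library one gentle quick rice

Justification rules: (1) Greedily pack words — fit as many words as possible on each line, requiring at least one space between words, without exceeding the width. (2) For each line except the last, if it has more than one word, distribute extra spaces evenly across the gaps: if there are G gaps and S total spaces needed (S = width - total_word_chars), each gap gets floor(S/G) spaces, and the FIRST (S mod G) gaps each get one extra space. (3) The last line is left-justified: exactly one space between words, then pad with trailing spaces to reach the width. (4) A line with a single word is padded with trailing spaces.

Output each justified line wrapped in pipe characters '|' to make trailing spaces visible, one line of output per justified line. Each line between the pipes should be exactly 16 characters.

Answer: |a    from   read|
|library      one|
|gentle     quick|
|rice            |

Derivation:
Line 1: ['a', 'from', 'read'] (min_width=11, slack=5)
Line 2: ['library', 'one'] (min_width=11, slack=5)
Line 3: ['gentle', 'quick'] (min_width=12, slack=4)
Line 4: ['rice'] (min_width=4, slack=12)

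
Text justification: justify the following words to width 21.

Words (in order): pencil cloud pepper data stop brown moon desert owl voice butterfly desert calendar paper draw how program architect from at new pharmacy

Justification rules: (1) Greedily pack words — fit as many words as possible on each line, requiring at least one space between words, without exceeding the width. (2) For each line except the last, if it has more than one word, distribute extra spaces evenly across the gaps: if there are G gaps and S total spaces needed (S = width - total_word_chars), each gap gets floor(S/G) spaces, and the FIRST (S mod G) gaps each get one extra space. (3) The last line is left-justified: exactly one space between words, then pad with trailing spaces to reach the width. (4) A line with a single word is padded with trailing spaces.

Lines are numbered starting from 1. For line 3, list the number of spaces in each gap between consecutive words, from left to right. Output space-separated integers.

Answer: 4 3

Derivation:
Line 1: ['pencil', 'cloud', 'pepper'] (min_width=19, slack=2)
Line 2: ['data', 'stop', 'brown', 'moon'] (min_width=20, slack=1)
Line 3: ['desert', 'owl', 'voice'] (min_width=16, slack=5)
Line 4: ['butterfly', 'desert'] (min_width=16, slack=5)
Line 5: ['calendar', 'paper', 'draw'] (min_width=19, slack=2)
Line 6: ['how', 'program', 'architect'] (min_width=21, slack=0)
Line 7: ['from', 'at', 'new', 'pharmacy'] (min_width=20, slack=1)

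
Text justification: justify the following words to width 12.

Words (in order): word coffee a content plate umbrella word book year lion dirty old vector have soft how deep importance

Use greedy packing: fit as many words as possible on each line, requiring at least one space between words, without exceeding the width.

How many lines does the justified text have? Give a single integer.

Line 1: ['word', 'coffee'] (min_width=11, slack=1)
Line 2: ['a', 'content'] (min_width=9, slack=3)
Line 3: ['plate'] (min_width=5, slack=7)
Line 4: ['umbrella'] (min_width=8, slack=4)
Line 5: ['word', 'book'] (min_width=9, slack=3)
Line 6: ['year', 'lion'] (min_width=9, slack=3)
Line 7: ['dirty', 'old'] (min_width=9, slack=3)
Line 8: ['vector', 'have'] (min_width=11, slack=1)
Line 9: ['soft', 'how'] (min_width=8, slack=4)
Line 10: ['deep'] (min_width=4, slack=8)
Line 11: ['importance'] (min_width=10, slack=2)
Total lines: 11

Answer: 11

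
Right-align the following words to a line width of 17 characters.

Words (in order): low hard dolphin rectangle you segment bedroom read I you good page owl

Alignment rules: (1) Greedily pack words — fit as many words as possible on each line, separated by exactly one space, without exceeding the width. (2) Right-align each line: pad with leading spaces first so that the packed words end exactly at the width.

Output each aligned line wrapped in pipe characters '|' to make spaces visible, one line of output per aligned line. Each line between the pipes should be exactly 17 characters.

Answer: | low hard dolphin|
|    rectangle you|
|  segment bedroom|
|  read I you good|
|         page owl|

Derivation:
Line 1: ['low', 'hard', 'dolphin'] (min_width=16, slack=1)
Line 2: ['rectangle', 'you'] (min_width=13, slack=4)
Line 3: ['segment', 'bedroom'] (min_width=15, slack=2)
Line 4: ['read', 'I', 'you', 'good'] (min_width=15, slack=2)
Line 5: ['page', 'owl'] (min_width=8, slack=9)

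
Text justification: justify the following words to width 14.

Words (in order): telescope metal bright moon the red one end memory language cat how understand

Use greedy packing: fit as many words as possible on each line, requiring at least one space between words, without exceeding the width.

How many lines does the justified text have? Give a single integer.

Answer: 6

Derivation:
Line 1: ['telescope'] (min_width=9, slack=5)
Line 2: ['metal', 'bright'] (min_width=12, slack=2)
Line 3: ['moon', 'the', 'red'] (min_width=12, slack=2)
Line 4: ['one', 'end', 'memory'] (min_width=14, slack=0)
Line 5: ['language', 'cat'] (min_width=12, slack=2)
Line 6: ['how', 'understand'] (min_width=14, slack=0)
Total lines: 6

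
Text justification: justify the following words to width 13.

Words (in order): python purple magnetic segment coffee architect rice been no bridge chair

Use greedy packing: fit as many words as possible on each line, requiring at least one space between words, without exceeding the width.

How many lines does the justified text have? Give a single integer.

Answer: 7

Derivation:
Line 1: ['python', 'purple'] (min_width=13, slack=0)
Line 2: ['magnetic'] (min_width=8, slack=5)
Line 3: ['segment'] (min_width=7, slack=6)
Line 4: ['coffee'] (min_width=6, slack=7)
Line 5: ['architect'] (min_width=9, slack=4)
Line 6: ['rice', 'been', 'no'] (min_width=12, slack=1)
Line 7: ['bridge', 'chair'] (min_width=12, slack=1)
Total lines: 7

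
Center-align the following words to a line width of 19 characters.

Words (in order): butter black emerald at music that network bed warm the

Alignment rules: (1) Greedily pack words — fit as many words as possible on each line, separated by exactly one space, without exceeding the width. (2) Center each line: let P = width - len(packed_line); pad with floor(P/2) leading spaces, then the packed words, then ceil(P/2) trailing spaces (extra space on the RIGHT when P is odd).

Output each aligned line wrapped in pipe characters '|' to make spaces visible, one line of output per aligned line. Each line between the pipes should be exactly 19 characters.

Answer: |   butter black    |
| emerald at music  |
| that network bed  |
|     warm the      |

Derivation:
Line 1: ['butter', 'black'] (min_width=12, slack=7)
Line 2: ['emerald', 'at', 'music'] (min_width=16, slack=3)
Line 3: ['that', 'network', 'bed'] (min_width=16, slack=3)
Line 4: ['warm', 'the'] (min_width=8, slack=11)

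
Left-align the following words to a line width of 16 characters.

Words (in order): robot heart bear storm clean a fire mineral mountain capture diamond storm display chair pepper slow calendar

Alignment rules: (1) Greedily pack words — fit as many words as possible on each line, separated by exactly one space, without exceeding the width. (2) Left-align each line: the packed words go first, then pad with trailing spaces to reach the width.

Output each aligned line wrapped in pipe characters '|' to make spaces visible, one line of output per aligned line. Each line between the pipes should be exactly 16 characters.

Answer: |robot heart bear|
|storm clean a   |
|fire mineral    |
|mountain capture|
|diamond storm   |
|display chair   |
|pepper slow     |
|calendar        |

Derivation:
Line 1: ['robot', 'heart', 'bear'] (min_width=16, slack=0)
Line 2: ['storm', 'clean', 'a'] (min_width=13, slack=3)
Line 3: ['fire', 'mineral'] (min_width=12, slack=4)
Line 4: ['mountain', 'capture'] (min_width=16, slack=0)
Line 5: ['diamond', 'storm'] (min_width=13, slack=3)
Line 6: ['display', 'chair'] (min_width=13, slack=3)
Line 7: ['pepper', 'slow'] (min_width=11, slack=5)
Line 8: ['calendar'] (min_width=8, slack=8)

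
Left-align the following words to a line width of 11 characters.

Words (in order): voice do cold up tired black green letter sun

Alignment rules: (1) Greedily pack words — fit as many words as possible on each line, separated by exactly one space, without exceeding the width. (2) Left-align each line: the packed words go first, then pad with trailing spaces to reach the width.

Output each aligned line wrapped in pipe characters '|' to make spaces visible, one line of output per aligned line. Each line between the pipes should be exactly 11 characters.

Line 1: ['voice', 'do'] (min_width=8, slack=3)
Line 2: ['cold', 'up'] (min_width=7, slack=4)
Line 3: ['tired', 'black'] (min_width=11, slack=0)
Line 4: ['green'] (min_width=5, slack=6)
Line 5: ['letter', 'sun'] (min_width=10, slack=1)

Answer: |voice do   |
|cold up    |
|tired black|
|green      |
|letter sun |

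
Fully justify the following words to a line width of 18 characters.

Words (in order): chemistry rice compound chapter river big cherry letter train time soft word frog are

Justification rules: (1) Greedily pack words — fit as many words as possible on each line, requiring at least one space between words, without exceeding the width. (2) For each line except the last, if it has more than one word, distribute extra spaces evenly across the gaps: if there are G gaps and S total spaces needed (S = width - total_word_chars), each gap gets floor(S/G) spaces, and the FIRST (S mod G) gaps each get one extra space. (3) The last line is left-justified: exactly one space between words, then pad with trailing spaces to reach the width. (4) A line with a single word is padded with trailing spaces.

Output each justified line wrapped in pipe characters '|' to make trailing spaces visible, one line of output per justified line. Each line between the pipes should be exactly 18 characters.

Answer: |chemistry     rice|
|compound   chapter|
|river  big  cherry|
|letter  train time|
|soft word frog are|

Derivation:
Line 1: ['chemistry', 'rice'] (min_width=14, slack=4)
Line 2: ['compound', 'chapter'] (min_width=16, slack=2)
Line 3: ['river', 'big', 'cherry'] (min_width=16, slack=2)
Line 4: ['letter', 'train', 'time'] (min_width=17, slack=1)
Line 5: ['soft', 'word', 'frog', 'are'] (min_width=18, slack=0)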